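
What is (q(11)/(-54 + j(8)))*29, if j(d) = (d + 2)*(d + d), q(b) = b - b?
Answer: 0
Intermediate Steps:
q(b) = 0
j(d) = 2*d*(2 + d) (j(d) = (2 + d)*(2*d) = 2*d*(2 + d))
(q(11)/(-54 + j(8)))*29 = (0/(-54 + 2*8*(2 + 8)))*29 = (0/(-54 + 2*8*10))*29 = (0/(-54 + 160))*29 = (0/106)*29 = (0*(1/106))*29 = 0*29 = 0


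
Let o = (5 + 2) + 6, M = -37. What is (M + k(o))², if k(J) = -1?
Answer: 1444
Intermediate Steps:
o = 13 (o = 7 + 6 = 13)
(M + k(o))² = (-37 - 1)² = (-38)² = 1444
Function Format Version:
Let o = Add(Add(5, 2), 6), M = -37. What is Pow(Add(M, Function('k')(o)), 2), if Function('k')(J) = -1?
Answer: 1444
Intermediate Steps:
o = 13 (o = Add(7, 6) = 13)
Pow(Add(M, Function('k')(o)), 2) = Pow(Add(-37, -1), 2) = Pow(-38, 2) = 1444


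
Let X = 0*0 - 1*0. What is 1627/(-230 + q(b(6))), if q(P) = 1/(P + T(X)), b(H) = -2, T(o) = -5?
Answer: -11389/1611 ≈ -7.0695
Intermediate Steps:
X = 0 (X = 0 + 0 = 0)
q(P) = 1/(-5 + P) (q(P) = 1/(P - 5) = 1/(-5 + P))
1627/(-230 + q(b(6))) = 1627/(-230 + 1/(-5 - 2)) = 1627/(-230 + 1/(-7)) = 1627/(-230 - 1/7) = 1627/(-1611/7) = 1627*(-7/1611) = -11389/1611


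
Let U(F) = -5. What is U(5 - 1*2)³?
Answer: -125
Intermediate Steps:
U(5 - 1*2)³ = (-5)³ = -125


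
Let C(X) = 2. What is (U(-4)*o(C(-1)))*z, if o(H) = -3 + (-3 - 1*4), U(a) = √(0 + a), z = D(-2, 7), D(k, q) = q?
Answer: -140*I ≈ -140.0*I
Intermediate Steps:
z = 7
U(a) = √a
o(H) = -10 (o(H) = -3 + (-3 - 4) = -3 - 7 = -10)
(U(-4)*o(C(-1)))*z = (√(-4)*(-10))*7 = ((2*I)*(-10))*7 = -20*I*7 = -140*I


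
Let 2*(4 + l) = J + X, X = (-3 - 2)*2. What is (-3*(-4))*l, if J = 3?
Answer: -90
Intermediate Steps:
X = -10 (X = -5*2 = -10)
l = -15/2 (l = -4 + (3 - 10)/2 = -4 + (1/2)*(-7) = -4 - 7/2 = -15/2 ≈ -7.5000)
(-3*(-4))*l = -3*(-4)*(-15/2) = 12*(-15/2) = -90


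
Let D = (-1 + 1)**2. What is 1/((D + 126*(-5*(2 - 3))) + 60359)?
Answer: 1/60989 ≈ 1.6396e-5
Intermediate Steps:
D = 0 (D = 0**2 = 0)
1/((D + 126*(-5*(2 - 3))) + 60359) = 1/((0 + 126*(-5*(2 - 3))) + 60359) = 1/((0 + 126*(-5*(-1))) + 60359) = 1/((0 + 126*5) + 60359) = 1/((0 + 630) + 60359) = 1/(630 + 60359) = 1/60989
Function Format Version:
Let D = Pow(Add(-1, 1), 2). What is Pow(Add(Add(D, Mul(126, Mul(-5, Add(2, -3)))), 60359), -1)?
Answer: Rational(1, 60989) ≈ 1.6396e-5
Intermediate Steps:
D = 0 (D = Pow(0, 2) = 0)
Pow(Add(Add(D, Mul(126, Mul(-5, Add(2, -3)))), 60359), -1) = Pow(Add(Add(0, Mul(126, Mul(-5, Add(2, -3)))), 60359), -1) = Pow(Add(Add(0, Mul(126, Mul(-5, -1))), 60359), -1) = Pow(Add(Add(0, Mul(126, 5)), 60359), -1) = Pow(Add(Add(0, 630), 60359), -1) = Pow(Add(630, 60359), -1) = Pow(60989, -1) = Rational(1, 60989)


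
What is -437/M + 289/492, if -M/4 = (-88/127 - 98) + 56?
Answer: -5259419/2667624 ≈ -1.9716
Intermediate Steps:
M = 21688/127 (M = -4*((-88/127 - 98) + 56) = -4*(-12534/127 + 56) = -4*(-5422/127) = 21688/127 ≈ 170.77)
-437/M + 289/492 = -437/21688/127 + 289/492 = -437*127/21688 + 289*(1/492) = -55499/21688 + 289/492 = -5259419/2667624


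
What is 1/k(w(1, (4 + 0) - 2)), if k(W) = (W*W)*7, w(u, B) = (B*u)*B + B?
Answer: 1/252 ≈ 0.0039683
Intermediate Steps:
w(u, B) = B + u*B² (w(u, B) = u*B² + B = B + u*B²)
k(W) = 7*W² (k(W) = W²*7 = 7*W²)
1/k(w(1, (4 + 0) - 2)) = 1/(7*(((4 + 0) - 2)*(1 + ((4 + 0) - 2)*1))²) = 1/(7*((4 - 2)*(1 + (4 - 2)*1))²) = 1/(7*(2*(1 + 2*1))²) = 1/(7*(2*(1 + 2))²) = 1/(7*(2*3)²) = 1/(7*6²) = 1/(7*36) = 1/252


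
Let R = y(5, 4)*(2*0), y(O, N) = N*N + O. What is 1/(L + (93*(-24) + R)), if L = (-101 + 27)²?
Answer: 1/3244 ≈ 0.00030826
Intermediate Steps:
y(O, N) = O + N² (y(O, N) = N² + O = O + N²)
R = 0 (R = (5 + 4²)*(2*0) = (5 + 16)*0 = 21*0 = 0)
L = 5476 (L = (-74)² = 5476)
1/(L + (93*(-24) + R)) = 1/(5476 + (93*(-24) + 0)) = 1/(5476 + (-2232 + 0)) = 1/(5476 - 2232) = 1/3244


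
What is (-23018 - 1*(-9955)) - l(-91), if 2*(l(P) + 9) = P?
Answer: -26017/2 ≈ -13009.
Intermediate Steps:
l(P) = -9 + P/2
(-23018 - 1*(-9955)) - l(-91) = (-23018 - 1*(-9955)) - (-9 + (½)*(-91)) = (-23018 + 9955) - (-9 - 91/2) = -13063 - 1*(-109/2) = -13063 + 109/2 = -26017/2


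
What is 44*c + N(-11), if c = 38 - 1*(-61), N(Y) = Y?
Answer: 4345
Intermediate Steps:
c = 99 (c = 38 + 61 = 99)
44*c + N(-11) = 44*99 - 11 = 4356 - 11 = 4345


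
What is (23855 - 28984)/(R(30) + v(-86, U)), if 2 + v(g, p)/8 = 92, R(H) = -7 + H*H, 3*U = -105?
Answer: -5129/1613 ≈ -3.1798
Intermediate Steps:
U = -35 (U = (1/3)*(-105) = -35)
R(H) = -7 + H**2
v(g, p) = 720 (v(g, p) = -16 + 8*92 = -16 + 736 = 720)
(23855 - 28984)/(R(30) + v(-86, U)) = (23855 - 28984)/((-7 + 30**2) + 720) = -5129/((-7 + 900) + 720) = -5129/(893 + 720) = -5129/1613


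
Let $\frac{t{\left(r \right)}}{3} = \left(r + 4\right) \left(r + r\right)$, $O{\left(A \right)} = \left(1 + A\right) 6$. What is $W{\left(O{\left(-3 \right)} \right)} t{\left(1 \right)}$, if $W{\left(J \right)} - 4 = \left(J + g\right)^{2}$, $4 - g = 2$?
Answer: $3120$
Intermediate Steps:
$g = 2$ ($g = 4 - 2 = 2$)
$O{\left(A \right)} = 6 + 6 A$
$t{\left(r \right)} = 6 r \left(4 + r\right)$ ($t{\left(r \right)} = 3 \left(r + 4\right) \left(r + r\right) = 3 \left(4 + r\right) 2 r = 3 \cdot 2 r \left(4 + r\right) = 6 r \left(4 + r\right)$)
$W{\left(J \right)} = 4 + \left(2 + J\right)^{2}$ ($W{\left(J \right)} = 4 + \left(J + 2\right)^{2} = 4 + \left(2 + J\right)^{2}$)
$W{\left(O{\left(-3 \right)} \right)} t{\left(1 \right)} = \left(4 + \left(2 + \left(6 + 6 \left(-3\right)\right)\right)^{2}\right) 6 \cdot 1 \left(4 + 1\right) = \left(4 + \left(2 + \left(6 - 18\right)\right)^{2}\right) 6 \cdot 1 \cdot 5 = \left(4 + \left(2 - 12\right)^{2}\right) 30 = \left(4 + \left(-10\right)^{2}\right) 30 = \left(4 + 100\right) 30 = 104 \cdot 30 = 3120$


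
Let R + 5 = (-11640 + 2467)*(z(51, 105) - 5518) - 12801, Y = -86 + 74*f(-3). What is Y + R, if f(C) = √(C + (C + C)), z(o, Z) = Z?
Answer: 49640557 + 222*I ≈ 4.9641e+7 + 222.0*I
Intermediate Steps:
f(C) = √3*√C (f(C) = √(C + 2*C) = √(3*C) = √3*√C)
Y = -86 + 222*I (Y = -86 + 74*(√3*√(-3)) = -86 + 74*(√3*(I*√3)) = -86 + 74*(3*I) = -86 + 222*I ≈ -86.0 + 222.0*I)
R = 49640643 (R = -5 + ((-11640 + 2467)*(105 - 5518) - 12801) = -5 + (-9173*(-5413) - 12801) = -5 + (49653449 - 12801) = -5 + 49640648 = 49640643)
Y + R = (-86 + 222*I) + 49640643 = 49640557 + 222*I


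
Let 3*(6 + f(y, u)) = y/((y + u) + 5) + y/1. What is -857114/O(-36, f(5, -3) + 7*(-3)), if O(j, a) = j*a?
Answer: -2999899/3162 ≈ -948.73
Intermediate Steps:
f(y, u) = -6 + y/3 + y/(3*(5 + u + y)) (f(y, u) = -6 + (y/((y + u) + 5) + y/1)/3 = -6 + (y/((u + y) + 5) + y*1)/3 = -6 + (y/(5 + u + y) + y)/3 = -6 + (y + y/(5 + u + y))/3 = -6 + (y/3 + y/(3*(5 + u + y))) = -6 + y/3 + y/(3*(5 + u + y)))
O(j, a) = a*j
-857114/O(-36, f(5, -3) + 7*(-3)) = -857114*(-1/(36*((-90 + 5² - 18*(-3) - 12*5 - 3*5)/(3*(5 - 3 + 5)) + 7*(-3)))) = -857114*(-1/(36*((⅓)*(-90 + 25 + 54 - 60 - 15)/7 - 21))) = -857114*(-1/(36*((⅓)*(⅐)*(-86) - 21))) = -857114*(-1/(36*(-86/21 - 21))) = -857114/((-527/21*(-36))) = -857114/6324/7 = -857114*7/6324 = -2999899/3162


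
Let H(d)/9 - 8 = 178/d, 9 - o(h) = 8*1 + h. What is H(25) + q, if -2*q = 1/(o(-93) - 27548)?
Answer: 186797041/1372700 ≈ 136.08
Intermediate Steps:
o(h) = 1 - h (o(h) = 9 - (8*1 + h) = 9 - (8 + h) = 9 + (-8 - h) = 1 - h)
H(d) = 72 + 1602/d (H(d) = 72 + 9*(178/d) = 72 + 1602/d)
q = 1/54908 (q = -1/(2*((1 - 1*(-93)) - 27548)) = -1/(2*((1 + 93) - 27548)) = -1/(2*(94 - 27548)) = -½/(-27454) = -½*(-1/27454) = 1/54908 ≈ 1.8212e-5)
H(25) + q = (72 + 1602/25) + 1/54908 = 3402/25 + 1/54908 = 186797041/1372700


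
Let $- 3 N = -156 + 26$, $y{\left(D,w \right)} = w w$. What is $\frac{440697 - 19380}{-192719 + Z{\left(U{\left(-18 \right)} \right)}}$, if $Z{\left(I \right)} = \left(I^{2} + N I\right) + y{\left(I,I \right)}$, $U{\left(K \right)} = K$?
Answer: $- \frac{421317}{192851} \approx -2.1847$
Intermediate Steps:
$y{\left(D,w \right)} = w^{2}$
$N = \frac{130}{3}$ ($N = - \frac{-156 + 26}{3} = \left(- \frac{1}{3}\right) \left(-130\right) = \frac{130}{3} \approx 43.333$)
$Z{\left(I \right)} = 2 I^{2} + \frac{130 I}{3}$ ($Z{\left(I \right)} = \left(I^{2} + \frac{130 I}{3}\right) + I^{2} = 2 I^{2} + \frac{130 I}{3}$)
$\frac{440697 - 19380}{-192719 + Z{\left(U{\left(-18 \right)} \right)}} = \frac{440697 - 19380}{-192719 + \frac{2}{3} \left(-18\right) \left(65 + 3 \left(-18\right)\right)} = \frac{421317}{-192719 + \frac{2}{3} \left(-18\right) \left(65 - 54\right)} = \frac{421317}{-192719 + \frac{2}{3} \left(-18\right) 11} = \frac{421317}{-192719 - 132} = \frac{421317}{-192851} = 421317 \left(- \frac{1}{192851}\right) = - \frac{421317}{192851}$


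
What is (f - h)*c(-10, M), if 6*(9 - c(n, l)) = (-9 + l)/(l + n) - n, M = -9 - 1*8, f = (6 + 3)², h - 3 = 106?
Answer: -16268/81 ≈ -200.84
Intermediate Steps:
h = 109 (h = 3 + 106 = 109)
f = 81 (f = 9² = 81)
M = -17 (M = -9 - 8 = -17)
c(n, l) = 9 + n/6 - (-9 + l)/(6*(l + n)) (c(n, l) = 9 - ((-9 + l)/(l + n) - n)/6 = 9 - (-n + (-9 + l)/(l + n))/6 = 9 + (n/6 - (-9 + l)/(6*(l + n))) = 9 + n/6 - (-9 + l)/(6*(l + n)))
(f - h)*c(-10, M) = (81 - 1*109)*((9 + (-10)² + 53*(-17) + 54*(-10) - 17*(-10))/(6*(-17 - 10))) = (81 - 109)*((⅙)*(9 + 100 - 901 - 540 + 170)/(-27)) = -14*(-1)*(-1162)/(3*27) = -28*581/81 = -16268/81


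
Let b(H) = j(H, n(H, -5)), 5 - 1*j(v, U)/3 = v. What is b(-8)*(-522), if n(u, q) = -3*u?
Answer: -20358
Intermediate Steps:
j(v, U) = 15 - 3*v
b(H) = 15 - 3*H
b(-8)*(-522) = (15 - 3*(-8))*(-522) = (15 + 24)*(-522) = 39*(-522) = -20358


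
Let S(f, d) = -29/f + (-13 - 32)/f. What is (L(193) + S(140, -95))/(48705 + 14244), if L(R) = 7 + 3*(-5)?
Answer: -199/1468810 ≈ -0.00013548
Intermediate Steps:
S(f, d) = -74/f (S(f, d) = -29/f - 45/f = -74/f)
L(R) = -8 (L(R) = 7 - 15 = -8)
(L(193) + S(140, -95))/(48705 + 14244) = (-8 - 74/140)/(48705 + 14244) = (-8 - 74*1/140)/62949 = (-8 - 37/70)*(1/62949) = -597/70*1/62949 = -199/1468810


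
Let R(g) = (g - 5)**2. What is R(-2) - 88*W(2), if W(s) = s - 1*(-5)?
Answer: -567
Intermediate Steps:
R(g) = (-5 + g)**2
W(s) = 5 + s (W(s) = s + 5 = 5 + s)
R(-2) - 88*W(2) = (-5 - 2)**2 - 88*(5 + 2) = (-7)**2 - 88*7 = 49 - 616 = -567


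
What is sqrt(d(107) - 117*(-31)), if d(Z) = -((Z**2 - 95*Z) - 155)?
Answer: sqrt(2498) ≈ 49.980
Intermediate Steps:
d(Z) = 155 - Z**2 + 95*Z (d(Z) = -(-155 + Z**2 - 95*Z) = 155 - Z**2 + 95*Z)
sqrt(d(107) - 117*(-31)) = sqrt((155 - 1*107**2 + 95*107) - 117*(-31)) = sqrt((155 - 1*11449 + 10165) + 3627) = sqrt((155 - 11449 + 10165) + 3627) = sqrt(-1129 + 3627) = sqrt(2498)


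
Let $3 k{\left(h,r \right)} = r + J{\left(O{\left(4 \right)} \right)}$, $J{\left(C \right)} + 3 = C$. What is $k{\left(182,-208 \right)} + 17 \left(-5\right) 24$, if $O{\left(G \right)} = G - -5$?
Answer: $- \frac{6322}{3} \approx -2107.3$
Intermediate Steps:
$O{\left(G \right)} = 5 + G$ ($O{\left(G \right)} = G + 5 = 5 + G$)
$J{\left(C \right)} = -3 + C$
$k{\left(h,r \right)} = 2 + \frac{r}{3}$ ($k{\left(h,r \right)} = \frac{r + \left(-3 + \left(5 + 4\right)\right)}{3} = \frac{r + \left(-3 + 9\right)}{3} = \frac{r + 6}{3} = \frac{6 + r}{3} = 2 + \frac{r}{3}$)
$k{\left(182,-208 \right)} + 17 \left(-5\right) 24 = \left(2 + \frac{1}{3} \left(-208\right)\right) + 17 \left(-5\right) 24 = \left(2 - \frac{208}{3}\right) - 2040 = - \frac{202}{3} - 2040 = - \frac{6322}{3}$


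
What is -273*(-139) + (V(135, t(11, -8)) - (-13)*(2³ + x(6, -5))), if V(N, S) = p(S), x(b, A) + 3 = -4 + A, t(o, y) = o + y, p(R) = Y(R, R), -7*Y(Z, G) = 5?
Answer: 265260/7 ≈ 37894.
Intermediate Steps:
Y(Z, G) = -5/7 (Y(Z, G) = -⅐*5 = -5/7)
p(R) = -5/7
x(b, A) = -7 + A (x(b, A) = -3 + (-4 + A) = -7 + A)
V(N, S) = -5/7
-273*(-139) + (V(135, t(11, -8)) - (-13)*(2³ + x(6, -5))) = -273*(-139) + (-5/7 - (-13)*(2³ + (-7 - 5))) = 37947 + (-5/7 - (-13)*(8 - 12)) = 37947 + (-5/7 - (-13)*(-4)) = 37947 + (-5/7 - 1*52) = 37947 + (-5/7 - 52) = 37947 - 369/7 = 265260/7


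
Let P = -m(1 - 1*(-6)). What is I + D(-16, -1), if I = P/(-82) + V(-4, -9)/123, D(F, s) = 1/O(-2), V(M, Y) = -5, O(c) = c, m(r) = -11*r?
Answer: -182/123 ≈ -1.4797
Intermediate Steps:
P = 77 (P = -(-11)*(1 - 1*(-6)) = -(-11)*(1 + 6) = -(-11)*7 = -1*(-77) = 77)
D(F, s) = -1/2 (D(F, s) = 1/(-2) = -1/2)
I = -241/246 (I = 77/(-82) - 5/123 = 77*(-1/82) - 5*1/123 = -77/82 - 5/123 = -241/246 ≈ -0.97967)
I + D(-16, -1) = -241/246 - 1/2 = -182/123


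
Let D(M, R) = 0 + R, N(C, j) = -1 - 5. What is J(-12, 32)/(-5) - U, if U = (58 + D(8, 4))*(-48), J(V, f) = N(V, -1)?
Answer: 14886/5 ≈ 2977.2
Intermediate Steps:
N(C, j) = -6
D(M, R) = R
J(V, f) = -6
U = -2976 (U = (58 + 4)*(-48) = 62*(-48) = -2976)
J(-12, 32)/(-5) - U = -6/(-5) - 1*(-2976) = -6*(-⅕) + 2976 = 6/5 + 2976 = 14886/5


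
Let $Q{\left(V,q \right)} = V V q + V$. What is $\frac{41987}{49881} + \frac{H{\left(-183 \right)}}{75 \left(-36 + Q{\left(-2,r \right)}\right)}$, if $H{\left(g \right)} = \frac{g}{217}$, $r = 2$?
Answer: $\frac{759602999}{902014750} \approx 0.84212$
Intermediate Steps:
$H{\left(g \right)} = \frac{g}{217}$ ($H{\left(g \right)} = g \frac{1}{217} = \frac{g}{217}$)
$Q{\left(V,q \right)} = V + q V^{2}$ ($Q{\left(V,q \right)} = V^{2} q + V = q V^{2} + V = V + q V^{2}$)
$\frac{41987}{49881} + \frac{H{\left(-183 \right)}}{75 \left(-36 + Q{\left(-2,r \right)}\right)} = \frac{41987}{49881} + \frac{\frac{1}{217} \left(-183\right)}{75 \left(-36 - 2 \left(1 - 4\right)\right)} = 41987 \cdot \frac{1}{49881} - \frac{183}{217 \cdot 75 \left(-36 - 2 \left(1 - 4\right)\right)} = \frac{41987}{49881} - \frac{183}{217 \cdot 75 \left(-36 - -6\right)} = \frac{41987}{49881} - \frac{183}{217 \cdot 75 \left(-36 + 6\right)} = \frac{41987}{49881} - \frac{183}{217 \cdot 75 \left(-30\right)} = \frac{41987}{49881} - \frac{183}{217 \left(-2250\right)} = \frac{41987}{49881} - - \frac{61}{162750} = \frac{41987}{49881} + \frac{61}{162750} = \frac{759602999}{902014750}$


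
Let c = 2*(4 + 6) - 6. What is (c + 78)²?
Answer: 8464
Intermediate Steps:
c = 14 (c = 2*10 - 6 = 20 - 6 = 14)
(c + 78)² = (14 + 78)² = 92² = 8464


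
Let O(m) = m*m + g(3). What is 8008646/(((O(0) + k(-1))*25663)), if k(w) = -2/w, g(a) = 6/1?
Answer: 4004323/102652 ≈ 39.009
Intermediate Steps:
g(a) = 6 (g(a) = 6*1 = 6)
O(m) = 6 + m² (O(m) = m*m + 6 = m² + 6 = 6 + m²)
8008646/(((O(0) + k(-1))*25663)) = 8008646/((((6 + 0²) - 2/(-1))*25663)) = 8008646/((((6 + 0) - 2*(-1))*25663)) = 8008646/(((6 + 2)*25663)) = 8008646/((8*25663)) = 8008646/205304 = 8008646*(1/205304) = 4004323/102652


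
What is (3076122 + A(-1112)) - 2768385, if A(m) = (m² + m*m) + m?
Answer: 2779713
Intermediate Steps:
A(m) = m + 2*m² (A(m) = (m² + m²) + m = 2*m² + m = m + 2*m²)
(3076122 + A(-1112)) - 2768385 = (3076122 - 1112*(1 + 2*(-1112))) - 2768385 = (3076122 - 1112*(1 - 2224)) - 2768385 = (3076122 - 1112*(-2223)) - 2768385 = (3076122 + 2471976) - 2768385 = 5548098 - 2768385 = 2779713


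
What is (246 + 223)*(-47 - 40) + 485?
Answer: -40318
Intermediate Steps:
(246 + 223)*(-47 - 40) + 485 = 469*(-87) + 485 = -40803 + 485 = -40318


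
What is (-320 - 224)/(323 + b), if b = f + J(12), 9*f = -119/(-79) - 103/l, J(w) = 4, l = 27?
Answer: -10443168/6272495 ≈ -1.6649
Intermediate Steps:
f = -4924/19197 (f = (-119/(-79) - 103/27)/9 = (-119*(-1/79) - 103*1/27)/9 = (119/79 - 103/27)/9 = (⅑)*(-4924/2133) = -4924/19197 ≈ -0.25650)
b = 71864/19197 (b = -4924/19197 + 4 = 71864/19197 ≈ 3.7435)
(-320 - 224)/(323 + b) = (-320 - 224)/(323 + 71864/19197) = -544/6272495/19197 = -544*19197/6272495 = -10443168/6272495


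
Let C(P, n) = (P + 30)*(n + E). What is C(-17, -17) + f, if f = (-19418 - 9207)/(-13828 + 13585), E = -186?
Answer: -612652/243 ≈ -2521.2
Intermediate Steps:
C(P, n) = (-186 + n)*(30 + P) (C(P, n) = (P + 30)*(n - 186) = (30 + P)*(-186 + n) = (-186 + n)*(30 + P))
f = 28625/243 (f = -28625/(-243) = -28625*(-1/243) = 28625/243 ≈ 117.80)
C(-17, -17) + f = (-5580 - 186*(-17) + 30*(-17) - 17*(-17)) + 28625/243 = (-5580 + 3162 - 510 + 289) + 28625/243 = -2639 + 28625/243 = -612652/243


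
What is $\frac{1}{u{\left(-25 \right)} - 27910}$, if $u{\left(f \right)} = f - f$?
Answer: $- \frac{1}{27910} \approx -3.5829 \cdot 10^{-5}$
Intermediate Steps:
$u{\left(f \right)} = 0$
$\frac{1}{u{\left(-25 \right)} - 27910} = \frac{1}{0 - 27910} = \frac{1}{-27910} = - \frac{1}{27910}$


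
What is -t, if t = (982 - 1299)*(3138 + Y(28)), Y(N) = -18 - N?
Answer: 980164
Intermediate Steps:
t = -980164 (t = (982 - 1299)*(3138 + (-18 - 1*28)) = -317*(3138 + (-18 - 28)) = -317*(3138 - 46) = -317*3092 = -980164)
-t = -1*(-980164) = 980164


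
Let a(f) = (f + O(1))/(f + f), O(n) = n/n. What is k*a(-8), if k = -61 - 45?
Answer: -371/8 ≈ -46.375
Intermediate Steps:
O(n) = 1
a(f) = (1 + f)/(2*f) (a(f) = (f + 1)/(f + f) = (1 + f)/((2*f)) = (1 + f)*(1/(2*f)) = (1 + f)/(2*f))
k = -106
k*a(-8) = -53*(1 - 8)/(-8) = -53*(-1)*(-7)/8 = -106*7/16 = -371/8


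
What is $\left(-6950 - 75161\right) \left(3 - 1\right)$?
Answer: $-164222$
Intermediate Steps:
$\left(-6950 - 75161\right) \left(3 - 1\right) = \left(-82111\right) 2 = -164222$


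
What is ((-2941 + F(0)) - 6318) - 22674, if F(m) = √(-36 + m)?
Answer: -31933 + 6*I ≈ -31933.0 + 6.0*I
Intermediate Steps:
((-2941 + F(0)) - 6318) - 22674 = ((-2941 + √(-36 + 0)) - 6318) - 22674 = ((-2941 + √(-36)) - 6318) - 22674 = ((-2941 + 6*I) - 6318) - 22674 = (-9259 + 6*I) - 22674 = -31933 + 6*I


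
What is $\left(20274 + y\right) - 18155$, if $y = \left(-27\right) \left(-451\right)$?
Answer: $14296$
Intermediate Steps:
$y = 12177$
$\left(20274 + y\right) - 18155 = \left(20274 + 12177\right) - 18155 = 32451 - 18155 = 14296$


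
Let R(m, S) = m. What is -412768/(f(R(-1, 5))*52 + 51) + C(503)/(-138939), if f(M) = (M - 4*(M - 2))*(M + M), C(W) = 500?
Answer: 57349026652/151860327 ≈ 377.64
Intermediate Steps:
f(M) = 2*M*(8 - 3*M) (f(M) = (M - 4*(-2 + M))*(2*M) = (M + (8 - 4*M))*(2*M) = (8 - 3*M)*(2*M) = 2*M*(8 - 3*M))
-412768/(f(R(-1, 5))*52 + 51) + C(503)/(-138939) = -412768/((2*(-1)*(8 - 3*(-1)))*52 + 51) + 500/(-138939) = -412768/((2*(-1)*(8 + 3))*52 + 51) + 500*(-1/138939) = -412768/((2*(-1)*11)*52 + 51) - 500/138939 = -412768/(-22*52 + 51) - 500/138939 = -412768/(-1144 + 51) - 500/138939 = -412768/(-1093) - 500/138939 = -412768*(-1/1093) - 500/138939 = 412768/1093 - 500/138939 = 57349026652/151860327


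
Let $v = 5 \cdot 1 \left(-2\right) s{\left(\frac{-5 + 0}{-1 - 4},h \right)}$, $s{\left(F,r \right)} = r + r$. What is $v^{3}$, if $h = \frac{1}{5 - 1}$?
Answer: $-125$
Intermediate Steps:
$h = \frac{1}{4} \approx 0.25$
$s{\left(F,r \right)} = 2 r$
$v = -5$ ($v = 5 \cdot 1 \left(-2\right) 2 \cdot \frac{1}{4} = 5 \left(-2\right) \frac{1}{2} = \left(-10\right) \frac{1}{2} = -5$)
$v^{3} = \left(-5\right)^{3} = -125$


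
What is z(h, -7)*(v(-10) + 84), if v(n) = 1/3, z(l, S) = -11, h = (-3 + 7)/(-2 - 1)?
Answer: -2783/3 ≈ -927.67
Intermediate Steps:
h = -4/3 (h = 4/(-3) = 4*(-⅓) = -4/3 ≈ -1.3333)
v(n) = ⅓
z(h, -7)*(v(-10) + 84) = -11*(⅓ + 84) = -11*253/3 = -2783/3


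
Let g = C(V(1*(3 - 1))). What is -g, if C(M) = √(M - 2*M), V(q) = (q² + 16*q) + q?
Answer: -I*√38 ≈ -6.1644*I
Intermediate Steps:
V(q) = q² + 17*q
C(M) = √(-M)
g = I*√38 (g = √(-1*(3 - 1)*(17 + 1*(3 - 1))) = √(-1*2*(17 + 1*2)) = √(-2*(17 + 2)) = √(-2*19) = √(-1*38) = √(-38) = I*√38 ≈ 6.1644*I)
-g = -I*√38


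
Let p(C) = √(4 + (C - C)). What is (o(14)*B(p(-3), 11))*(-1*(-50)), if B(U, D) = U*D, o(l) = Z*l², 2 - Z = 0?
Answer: 431200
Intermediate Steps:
Z = 2 (Z = 2 - 1*0 = 2 + 0 = 2)
o(l) = 2*l²
p(C) = 2 (p(C) = √(4 + 0) = √4 = 2)
B(U, D) = D*U
(o(14)*B(p(-3), 11))*(-1*(-50)) = ((2*14²)*(11*2))*(-1*(-50)) = ((2*196)*22)*50 = (392*22)*50 = 8624*50 = 431200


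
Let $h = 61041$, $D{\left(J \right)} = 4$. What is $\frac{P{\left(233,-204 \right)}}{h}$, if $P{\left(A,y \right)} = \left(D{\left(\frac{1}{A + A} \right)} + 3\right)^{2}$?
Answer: $\frac{49}{61041} \approx 0.00080274$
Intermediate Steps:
$P{\left(A,y \right)} = 49$ ($P{\left(A,y \right)} = \left(4 + 3\right)^{2} = 7^{2} = 49$)
$\frac{P{\left(233,-204 \right)}}{h} = \frac{49}{61041}$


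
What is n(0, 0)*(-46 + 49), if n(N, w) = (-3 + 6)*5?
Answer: 45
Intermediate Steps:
n(N, w) = 15 (n(N, w) = 3*5 = 15)
n(0, 0)*(-46 + 49) = 15*(-46 + 49) = 15*3 = 45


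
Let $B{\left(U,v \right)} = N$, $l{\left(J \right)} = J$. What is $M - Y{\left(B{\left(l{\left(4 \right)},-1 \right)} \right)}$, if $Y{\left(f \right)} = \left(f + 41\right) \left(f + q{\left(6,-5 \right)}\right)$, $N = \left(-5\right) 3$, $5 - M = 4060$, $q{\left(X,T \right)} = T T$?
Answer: $-4315$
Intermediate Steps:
$q{\left(X,T \right)} = T^{2}$
$M = -4055$ ($M = 5 - 4060 = -4055$)
$N = -15$
$B{\left(U,v \right)} = -15$
$Y{\left(f \right)} = \left(25 + f\right) \left(41 + f\right)$ ($Y{\left(f \right)} = \left(f + 41\right) \left(f + \left(-5\right)^{2}\right) = \left(41 + f\right) \left(f + 25\right) = \left(41 + f\right) \left(25 + f\right) = \left(25 + f\right) \left(41 + f\right)$)
$M - Y{\left(B{\left(l{\left(4 \right)},-1 \right)} \right)} = -4055 - \left(1025 + \left(-15\right)^{2} + 66 \left(-15\right)\right) = -4055 - \left(1025 + 225 - 990\right) = -4055 - 260 = -4315$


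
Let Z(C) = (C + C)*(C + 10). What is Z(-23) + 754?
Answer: 1352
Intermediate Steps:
Z(C) = 2*C*(10 + C) (Z(C) = (2*C)*(10 + C) = 2*C*(10 + C))
Z(-23) + 754 = 2*(-23)*(10 - 23) + 754 = 2*(-23)*(-13) + 754 = 598 + 754 = 1352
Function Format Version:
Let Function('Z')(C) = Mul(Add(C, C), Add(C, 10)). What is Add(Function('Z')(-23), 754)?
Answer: 1352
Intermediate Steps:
Function('Z')(C) = Mul(2, C, Add(10, C)) (Function('Z')(C) = Mul(Mul(2, C), Add(10, C)) = Mul(2, C, Add(10, C)))
Add(Function('Z')(-23), 754) = Add(Mul(2, -23, Add(10, -23)), 754) = Add(Mul(2, -23, -13), 754) = Add(598, 754) = 1352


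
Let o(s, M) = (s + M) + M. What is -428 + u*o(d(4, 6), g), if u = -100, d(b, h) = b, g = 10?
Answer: -2828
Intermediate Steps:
o(s, M) = s + 2*M (o(s, M) = (M + s) + M = s + 2*M)
-428 + u*o(d(4, 6), g) = -428 - 100*(4 + 2*10) = -428 - 100*(4 + 20) = -428 - 100*24 = -428 - 2400 = -2828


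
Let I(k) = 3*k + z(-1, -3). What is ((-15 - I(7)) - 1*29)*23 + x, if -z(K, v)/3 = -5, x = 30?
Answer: -1810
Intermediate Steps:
z(K, v) = 15 (z(K, v) = -3*(-5) = 15)
I(k) = 15 + 3*k (I(k) = 3*k + 15 = 15 + 3*k)
((-15 - I(7)) - 1*29)*23 + x = ((-15 - (15 + 3*7)) - 1*29)*23 + 30 = ((-15 - (15 + 21)) - 29)*23 + 30 = ((-15 - 1*36) - 29)*23 + 30 = ((-15 - 36) - 29)*23 + 30 = (-51 - 29)*23 + 30 = -80*23 + 30 = -1840 + 30 = -1810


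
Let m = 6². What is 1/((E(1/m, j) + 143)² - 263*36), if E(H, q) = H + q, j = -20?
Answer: 1296/7345513 ≈ 0.00017643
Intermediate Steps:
m = 36
1/((E(1/m, j) + 143)² - 263*36) = 1/(((1/36 - 20) + 143)² - 263*36) = 1/(((1/36 - 20) + 143)² - 9468) = 1/((-719/36 + 143)² - 9468) = 1/((4429/36)² - 9468) = 1/(19616041/1296 - 9468) = 1/(7345513/1296) = 1296/7345513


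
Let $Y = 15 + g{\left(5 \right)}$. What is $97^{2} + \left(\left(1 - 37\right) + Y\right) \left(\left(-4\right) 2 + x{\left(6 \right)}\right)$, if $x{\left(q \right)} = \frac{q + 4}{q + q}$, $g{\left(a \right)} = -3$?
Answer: $9581$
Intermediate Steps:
$x{\left(q \right)} = \frac{4 + q}{2 q}$
$Y = 12$ ($Y = 15 - 3 = 12$)
$97^{2} + \left(\left(1 - 37\right) + Y\right) \left(\left(-4\right) 2 + x{\left(6 \right)}\right) = 97^{2} + \left(\left(1 - 37\right) + 12\right) \left(\left(-4\right) 2 + \frac{4 + 6}{2 \cdot 6}\right) = 9409 + \left(-36 + 12\right) \left(-8 + \frac{1}{2} \cdot \frac{1}{6} \cdot 10\right) = 9409 - 24 \left(-8 + \frac{5}{6}\right) = 9409 - -172 = 9409 + 172 = 9581$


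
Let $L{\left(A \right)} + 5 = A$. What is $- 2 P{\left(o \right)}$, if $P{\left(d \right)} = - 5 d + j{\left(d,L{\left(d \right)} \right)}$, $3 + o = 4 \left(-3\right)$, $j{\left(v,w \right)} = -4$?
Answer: $-142$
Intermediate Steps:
$L{\left(A \right)} = -5 + A$
$o = -15$ ($o = -3 + 4 \left(-3\right) = -3 - 12 = -15$)
$P{\left(d \right)} = -4 - 5 d$ ($P{\left(d \right)} = - 5 d - 4 = -4 - 5 d$)
$- 2 P{\left(o \right)} = - 2 \left(-4 - -75\right) = - 2 \left(-4 + 75\right) = \left(-2\right) 71 = -142$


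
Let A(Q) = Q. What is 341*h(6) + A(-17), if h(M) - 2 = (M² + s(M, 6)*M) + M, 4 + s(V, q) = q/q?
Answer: 8849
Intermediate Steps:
s(V, q) = -3 (s(V, q) = -4 + q/q = -4 + 1 = -3)
h(M) = 2 + M² - 2*M (h(M) = 2 + ((M² - 3*M) + M) = 2 + (M² - 2*M) = 2 + M² - 2*M)
341*h(6) + A(-17) = 341*(2 + 6² - 2*6) - 17 = 341*(2 + 36 - 12) - 17 = 341*26 - 17 = 8866 - 17 = 8849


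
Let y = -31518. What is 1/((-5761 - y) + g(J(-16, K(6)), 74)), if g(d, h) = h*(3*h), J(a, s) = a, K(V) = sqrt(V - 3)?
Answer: 1/42185 ≈ 2.3705e-5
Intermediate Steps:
K(V) = sqrt(-3 + V)
g(d, h) = 3*h**2
1/((-5761 - y) + g(J(-16, K(6)), 74)) = 1/((-5761 - 1*(-31518)) + 3*74**2) = 1/((-5761 + 31518) + 3*5476) = 1/(25757 + 16428) = 1/42185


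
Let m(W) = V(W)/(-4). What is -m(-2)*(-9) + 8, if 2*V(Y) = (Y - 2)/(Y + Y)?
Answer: 55/8 ≈ 6.8750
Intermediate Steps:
V(Y) = (-2 + Y)/(4*Y) (V(Y) = ((Y - 2)/(Y + Y))/2 = ((-2 + Y)/((2*Y)))/2 = ((-2 + Y)*(1/(2*Y)))/2 = ((-2 + Y)/(2*Y))/2 = (-2 + Y)/(4*Y))
m(W) = -(-2 + W)/(16*W) (m(W) = ((-2 + W)/(4*W))/(-4) = ((-2 + W)/(4*W))*(-¼) = -(-2 + W)/(16*W))
-m(-2)*(-9) + 8 = -(2 - 1*(-2))/(16*(-2))*(-9) + 8 = -(-1)*(2 + 2)/(16*2)*(-9) + 8 = -(-1)*4/(16*2)*(-9) + 8 = -1*(-⅛)*(-9) + 8 = (⅛)*(-9) + 8 = -9/8 + 8 = 55/8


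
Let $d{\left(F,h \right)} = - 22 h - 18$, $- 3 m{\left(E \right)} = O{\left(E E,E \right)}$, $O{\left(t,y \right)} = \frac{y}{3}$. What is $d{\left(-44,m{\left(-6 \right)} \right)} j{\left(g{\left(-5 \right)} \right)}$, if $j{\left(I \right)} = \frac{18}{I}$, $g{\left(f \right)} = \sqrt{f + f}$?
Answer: $\frac{294 i \sqrt{10}}{5} \approx 185.94 i$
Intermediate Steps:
$O{\left(t,y \right)} = \frac{y}{3}$ ($O{\left(t,y \right)} = y \frac{1}{3} = \frac{y}{3}$)
$m{\left(E \right)} = - \frac{E}{9}$ ($m{\left(E \right)} = - \frac{\frac{1}{3} E}{3} = - \frac{E}{9}$)
$g{\left(f \right)} = \sqrt{2} \sqrt{f}$ ($g{\left(f \right)} = \sqrt{2 f} = \sqrt{2} \sqrt{f}$)
$d{\left(F,h \right)} = -18 - 22 h$
$d{\left(-44,m{\left(-6 \right)} \right)} j{\left(g{\left(-5 \right)} \right)} = \left(-18 - 22 \left(\left(- \frac{1}{9}\right) \left(-6\right)\right)\right) \frac{18}{\sqrt{2} \sqrt{-5}} = \left(-18 - \frac{44}{3}\right) \frac{18}{\sqrt{2} i \sqrt{5}} = \left(-18 - \frac{44}{3}\right) \frac{18}{i \sqrt{10}} = - \frac{98 \cdot 18 \left(- \frac{i \sqrt{10}}{10}\right)}{3} = - \frac{98 \left(- \frac{9 i \sqrt{10}}{5}\right)}{3} = \frac{294 i \sqrt{10}}{5}$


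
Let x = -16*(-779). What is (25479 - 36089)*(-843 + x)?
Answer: -123298810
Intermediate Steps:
x = 12464
(25479 - 36089)*(-843 + x) = (25479 - 36089)*(-843 + 12464) = -10610*11621 = -123298810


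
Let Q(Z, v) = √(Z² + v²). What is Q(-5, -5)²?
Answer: 50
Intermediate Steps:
Q(-5, -5)² = (√((-5)² + (-5)²))² = (√(25 + 25))² = (√50)² = (5*√2)² = 50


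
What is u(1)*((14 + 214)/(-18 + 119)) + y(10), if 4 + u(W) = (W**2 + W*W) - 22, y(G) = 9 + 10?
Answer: -3553/101 ≈ -35.178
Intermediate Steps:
y(G) = 19
u(W) = -26 + 2*W**2 (u(W) = -4 + ((W**2 + W*W) - 22) = -4 + ((W**2 + W**2) - 22) = -4 + (2*W**2 - 22) = -4 + (-22 + 2*W**2) = -26 + 2*W**2)
u(1)*((14 + 214)/(-18 + 119)) + y(10) = (-26 + 2*1**2)*((14 + 214)/(-18 + 119)) + 19 = (-26 + 2*1)*(228/101) + 19 = (-26 + 2)*(228*(1/101)) + 19 = -24*228/101 + 19 = -5472/101 + 19 = -3553/101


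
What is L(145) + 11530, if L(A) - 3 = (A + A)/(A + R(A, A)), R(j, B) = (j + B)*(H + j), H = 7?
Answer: 3517567/305 ≈ 11533.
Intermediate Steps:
R(j, B) = (7 + j)*(B + j) (R(j, B) = (j + B)*(7 + j) = (B + j)*(7 + j) = (7 + j)*(B + j))
L(A) = 3 + 2*A/(2*A² + 15*A) (L(A) = 3 + (A + A)/(A + (A² + 7*A + 7*A + A*A)) = 3 + (2*A)/(A + (A² + 7*A + 7*A + A²)) = 3 + (2*A)/(A + (2*A² + 14*A)) = 3 + (2*A)/(2*A² + 15*A) = 3 + 2*A/(2*A² + 15*A))
L(145) + 11530 = (47 + 6*145)/(15 + 2*145) + 11530 = (47 + 870)/(15 + 290) + 11530 = 917/305 + 11530 = 3517567/305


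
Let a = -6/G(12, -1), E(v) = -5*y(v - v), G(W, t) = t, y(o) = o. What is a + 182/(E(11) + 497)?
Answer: 452/71 ≈ 6.3662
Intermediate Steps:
E(v) = 0 (E(v) = -5*(v - v) = -5*0 = 0)
a = 6 (a = -6/(-1) = -6*(-1) = 6)
a + 182/(E(11) + 497) = 6 + 182/(0 + 497) = 6 + 182/497 = 6 + (1/497)*182 = 6 + 26/71 = 452/71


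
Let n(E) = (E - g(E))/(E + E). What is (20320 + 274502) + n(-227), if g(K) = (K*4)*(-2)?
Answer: 589653/2 ≈ 2.9483e+5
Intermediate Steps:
g(K) = -8*K (g(K) = (4*K)*(-2) = -8*K)
n(E) = 9/2 (n(E) = (E - (-8)*E)/(E + E) = (E + 8*E)/((2*E)) = (9*E)*(1/(2*E)) = 9/2)
(20320 + 274502) + n(-227) = (20320 + 274502) + 9/2 = 294822 + 9/2 = 589653/2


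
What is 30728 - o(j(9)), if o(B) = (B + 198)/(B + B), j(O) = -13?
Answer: 799113/26 ≈ 30735.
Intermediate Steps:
o(B) = (198 + B)/(2*B) (o(B) = (198 + B)/((2*B)) = (198 + B)*(1/(2*B)) = (198 + B)/(2*B))
30728 - o(j(9)) = 30728 - (198 - 13)/(2*(-13)) = 30728 - (-1)*185/(2*13) = 30728 - 1*(-185/26) = 30728 + 185/26 = 799113/26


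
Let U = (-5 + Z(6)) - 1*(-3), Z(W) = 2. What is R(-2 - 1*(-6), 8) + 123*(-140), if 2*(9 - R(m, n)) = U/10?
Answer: -17211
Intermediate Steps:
U = 0 (U = (-5 + 2) - 1*(-3) = -3 + 3 = 0)
R(m, n) = 9 (R(m, n) = 9 - 0/10 = 9 - ½*0 = 9 + 0 = 9)
R(-2 - 1*(-6), 8) + 123*(-140) = 9 + 123*(-140) = 9 - 17220 = -17211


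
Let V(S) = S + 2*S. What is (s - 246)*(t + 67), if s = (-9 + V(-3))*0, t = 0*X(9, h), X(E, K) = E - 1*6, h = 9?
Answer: -16482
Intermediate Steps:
V(S) = 3*S
X(E, K) = -6 + E (X(E, K) = E - 6 = -6 + E)
t = 0 (t = 0*(-6 + 9) = 0*3 = 0)
s = 0 (s = (-9 + 3*(-3))*0 = (-9 - 9)*0 = -18*0 = 0)
(s - 246)*(t + 67) = (0 - 246)*(0 + 67) = -246*67 = -16482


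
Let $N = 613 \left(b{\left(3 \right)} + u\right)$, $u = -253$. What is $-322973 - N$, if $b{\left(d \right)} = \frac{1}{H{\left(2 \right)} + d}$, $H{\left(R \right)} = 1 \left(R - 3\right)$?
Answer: $- \frac{336381}{2} \approx -1.6819 \cdot 10^{5}$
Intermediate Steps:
$H{\left(R \right)} = -3 + R$ ($H{\left(R \right)} = 1 \left(-3 + R\right) = -3 + R$)
$b{\left(d \right)} = \frac{1}{-1 + d}$ ($b{\left(d \right)} = \frac{1}{\left(-3 + 2\right) + d} = \frac{1}{-1 + d}$)
$N = - \frac{309565}{2}$ ($N = 613 \left(\frac{1}{-1 + 3} - 253\right) = 613 \left(\frac{1}{2} - 253\right) = 613 \left(- \frac{505}{2}\right) = - \frac{309565}{2} \approx -1.5478 \cdot 10^{5}$)
$-322973 - N = -322973 - - \frac{309565}{2} = -322973 + \frac{309565}{2} = - \frac{336381}{2}$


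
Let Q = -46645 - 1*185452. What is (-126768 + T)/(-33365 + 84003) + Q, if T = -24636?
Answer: -5876539645/25319 ≈ -2.3210e+5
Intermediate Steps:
Q = -232097 (Q = -46645 - 185452 = -232097)
(-126768 + T)/(-33365 + 84003) + Q = (-126768 - 24636)/(-33365 + 84003) - 232097 = -151404/50638 - 232097 = -151404*1/50638 - 232097 = -75702/25319 - 232097 = -5876539645/25319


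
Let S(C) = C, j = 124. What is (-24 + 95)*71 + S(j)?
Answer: 5165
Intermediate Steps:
(-24 + 95)*71 + S(j) = (-24 + 95)*71 + 124 = 71*71 + 124 = 5041 + 124 = 5165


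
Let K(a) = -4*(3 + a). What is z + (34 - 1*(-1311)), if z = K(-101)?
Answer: 1737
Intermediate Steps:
K(a) = -12 - 4*a
z = 392 (z = -12 - 4*(-101) = -12 + 404 = 392)
z + (34 - 1*(-1311)) = 392 + (34 - 1*(-1311)) = 392 + (34 + 1311) = 392 + 1345 = 1737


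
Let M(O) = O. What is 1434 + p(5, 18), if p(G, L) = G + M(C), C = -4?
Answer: 1435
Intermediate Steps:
p(G, L) = -4 + G (p(G, L) = G - 4 = -4 + G)
1434 + p(5, 18) = 1434 + (-4 + 5) = 1434 + 1 = 1435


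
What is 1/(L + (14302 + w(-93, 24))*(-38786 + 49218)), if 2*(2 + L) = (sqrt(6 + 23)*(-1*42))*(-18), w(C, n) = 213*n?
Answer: 101263423/20508561673282040 - 189*sqrt(29)/20508561673282040 ≈ 4.9376e-9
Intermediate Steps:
L = -2 + 378*sqrt(29) (L = -2 + ((sqrt(6 + 23)*(-1*42))*(-18))/2 = -2 + ((sqrt(29)*(-42))*(-18))/2 = -2 + (-42*sqrt(29)*(-18))/2 = -2 + (756*sqrt(29))/2 = -2 + 378*sqrt(29) ≈ 2033.6)
1/(L + (14302 + w(-93, 24))*(-38786 + 49218)) = 1/((-2 + 378*sqrt(29)) + (14302 + 213*24)*(-38786 + 49218)) = 1/((-2 + 378*sqrt(29)) + (14302 + 5112)*10432) = 1/((-2 + 378*sqrt(29)) + 19414*10432) = 1/((-2 + 378*sqrt(29)) + 202526848) = 1/(202526846 + 378*sqrt(29))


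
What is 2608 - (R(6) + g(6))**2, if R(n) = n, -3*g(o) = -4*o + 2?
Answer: 21872/9 ≈ 2430.2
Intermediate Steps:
g(o) = -2/3 + 4*o/3 (g(o) = -(-4*o + 2)/3 = -(2 - 4*o)/3 = -2/3 + 4*o/3)
2608 - (R(6) + g(6))**2 = 2608 - (6 + (-2/3 + (4/3)*6))**2 = 2608 - (6 + (-2/3 + 8))**2 = 2608 - (6 + 22/3)**2 = 2608 - (40/3)**2 = 2608 - 1*1600/9 = 2608 - 1600/9 = 21872/9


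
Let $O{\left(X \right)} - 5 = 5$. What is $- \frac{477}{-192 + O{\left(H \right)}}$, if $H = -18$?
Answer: $\frac{477}{182} \approx 2.6209$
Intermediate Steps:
$O{\left(X \right)} = 10$ ($O{\left(X \right)} = 5 + 5 = 10$)
$- \frac{477}{-192 + O{\left(H \right)}} = - \frac{477}{-192 + 10} = - \frac{477}{-182} = \left(-477\right) \left(- \frac{1}{182}\right) = \frac{477}{182}$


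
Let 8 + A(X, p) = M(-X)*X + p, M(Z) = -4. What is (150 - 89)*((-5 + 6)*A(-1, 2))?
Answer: -122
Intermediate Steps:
A(X, p) = -8 + p - 4*X (A(X, p) = -8 + (-4*X + p) = -8 + (p - 4*X) = -8 + p - 4*X)
(150 - 89)*((-5 + 6)*A(-1, 2)) = (150 - 89)*((-5 + 6)*(-8 + 2 - 4*(-1))) = 61*(1*(-8 + 2 + 4)) = 61*(1*(-2)) = 61*(-2) = -122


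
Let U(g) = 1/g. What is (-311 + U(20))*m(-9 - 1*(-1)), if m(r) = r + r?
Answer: 24876/5 ≈ 4975.2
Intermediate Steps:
m(r) = 2*r
(-311 + U(20))*m(-9 - 1*(-1)) = (-311 + 1/20)*(2*(-9 - 1*(-1))) = (-311 + 1/20)*(2*(-9 + 1)) = -6219*(-8)/10 = -6219/20*(-16) = 24876/5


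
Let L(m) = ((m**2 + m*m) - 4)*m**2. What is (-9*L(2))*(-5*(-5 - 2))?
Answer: -5040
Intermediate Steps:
L(m) = m**2*(-4 + 2*m**2) (L(m) = ((m**2 + m**2) - 4)*m**2 = (2*m**2 - 4)*m**2 = (-4 + 2*m**2)*m**2 = m**2*(-4 + 2*m**2))
(-9*L(2))*(-5*(-5 - 2)) = (-18*2**2*(-2 + 2**2))*(-5*(-5 - 2)) = (-18*4*(-2 + 4))*(-5*(-7)) = -18*4*2*35 = -9*16*35 = -144*35 = -5040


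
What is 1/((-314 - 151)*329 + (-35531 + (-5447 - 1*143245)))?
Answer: -1/337208 ≈ -2.9655e-6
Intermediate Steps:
1/((-314 - 151)*329 + (-35531 + (-5447 - 1*143245))) = 1/(-465*329 + (-35531 + (-5447 - 143245))) = 1/(-152985 + (-35531 - 148692)) = 1/(-152985 - 184223) = 1/(-337208) = -1/337208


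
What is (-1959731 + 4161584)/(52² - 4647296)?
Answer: -2201853/4644592 ≈ -0.47407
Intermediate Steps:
(-1959731 + 4161584)/(52² - 4647296) = 2201853/(2704 - 4647296) = 2201853/(-4644592) = 2201853*(-1/4644592) = -2201853/4644592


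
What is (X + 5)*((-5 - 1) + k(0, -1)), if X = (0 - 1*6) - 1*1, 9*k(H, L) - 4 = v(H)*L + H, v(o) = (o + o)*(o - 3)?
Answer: 100/9 ≈ 11.111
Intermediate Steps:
v(o) = 2*o*(-3 + o) (v(o) = (2*o)*(-3 + o) = 2*o*(-3 + o))
k(H, L) = 4/9 + H/9 + 2*H*L*(-3 + H)/9 (k(H, L) = 4/9 + ((2*H*(-3 + H))*L + H)/9 = 4/9 + (2*H*L*(-3 + H) + H)/9 = 4/9 + (H + 2*H*L*(-3 + H))/9 = 4/9 + (H/9 + 2*H*L*(-3 + H)/9) = 4/9 + H/9 + 2*H*L*(-3 + H)/9)
X = -7 (X = (0 - 6) - 1 = -6 - 1 = -7)
(X + 5)*((-5 - 1) + k(0, -1)) = (-7 + 5)*((-5 - 1) + (4/9 + (⅑)*0 + (2/9)*0*(-1)*(-3 + 0))) = -2*(-6 + (4/9 + 0 + (2/9)*0*(-1)*(-3))) = -2*(-6 + (4/9 + 0 + 0)) = -2*(-6 + 4/9) = -2*(-50/9) = 100/9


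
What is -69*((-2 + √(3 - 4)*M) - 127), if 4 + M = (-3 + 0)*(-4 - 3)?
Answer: 8901 - 1173*I ≈ 8901.0 - 1173.0*I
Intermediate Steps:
M = 17 (M = -4 + (-3 + 0)*(-4 - 3) = -4 - 3*(-7) = -4 + 21 = 17)
-69*((-2 + √(3 - 4)*M) - 127) = -69*((-2 + √(3 - 4)*17) - 127) = -69*((-2 + √(-1)*17) - 127) = -69*((-2 + I*17) - 127) = -69*((-2 + 17*I) - 127) = -69*(-129 + 17*I) = 8901 - 1173*I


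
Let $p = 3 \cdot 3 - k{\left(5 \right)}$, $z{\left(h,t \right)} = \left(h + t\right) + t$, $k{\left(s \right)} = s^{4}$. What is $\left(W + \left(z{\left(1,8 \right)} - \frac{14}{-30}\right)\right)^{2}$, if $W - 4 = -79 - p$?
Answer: $\frac{70174129}{225} \approx 3.1189 \cdot 10^{5}$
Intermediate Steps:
$z{\left(h,t \right)} = h + 2 t$
$p = -616$ ($p = 3 \cdot 3 - 5^{4} = 9 - 625 = -616$)
$W = 541$ ($W = 4 - -537 = 4 + \left(-79 + 616\right) = 4 + 537 = 541$)
$\left(W + \left(z{\left(1,8 \right)} - \frac{14}{-30}\right)\right)^{2} = \left(541 + \left(\left(1 + 2 \cdot 8\right) - \frac{14}{-30}\right)\right)^{2} = \left(541 + \left(\left(1 + 16\right) - 14 \left(- \frac{1}{30}\right)\right)\right)^{2} = \left(541 + \left(17 - - \frac{7}{15}\right)\right)^{2} = \left(541 + \left(17 + \frac{7}{15}\right)\right)^{2} = \left(541 + \frac{262}{15}\right)^{2} = \left(\frac{8377}{15}\right)^{2} = \frac{70174129}{225}$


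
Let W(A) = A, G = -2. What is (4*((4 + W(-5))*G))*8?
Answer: 64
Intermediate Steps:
(4*((4 + W(-5))*G))*8 = (4*((4 - 5)*(-2)))*8 = (4*(-1*(-2)))*8 = (4*2)*8 = 8*8 = 64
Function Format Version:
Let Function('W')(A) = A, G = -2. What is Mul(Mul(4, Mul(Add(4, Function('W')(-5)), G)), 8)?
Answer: 64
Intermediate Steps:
Mul(Mul(4, Mul(Add(4, Function('W')(-5)), G)), 8) = Mul(Mul(4, Mul(Add(4, -5), -2)), 8) = Mul(Mul(4, Mul(-1, -2)), 8) = Mul(Mul(4, 2), 8) = Mul(8, 8) = 64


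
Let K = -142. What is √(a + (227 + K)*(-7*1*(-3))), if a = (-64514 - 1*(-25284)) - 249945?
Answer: I*√287390 ≈ 536.09*I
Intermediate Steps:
a = -289175 (a = (-64514 + 25284) - 249945 = -39230 - 249945 = -289175)
√(a + (227 + K)*(-7*1*(-3))) = √(-289175 + (227 - 142)*(-7*1*(-3))) = √(-289175 + 85*(-7*(-3))) = √(-289175 + 85*21) = √(-289175 + 1785) = √(-287390) = I*√287390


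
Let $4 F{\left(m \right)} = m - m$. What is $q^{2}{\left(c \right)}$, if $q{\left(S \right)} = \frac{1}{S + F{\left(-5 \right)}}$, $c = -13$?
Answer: $\frac{1}{169} \approx 0.0059172$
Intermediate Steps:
$F{\left(m \right)} = 0$ ($F{\left(m \right)} = \frac{m - m}{4} = \frac{1}{4} \cdot 0 = 0$)
$q{\left(S \right)} = \frac{1}{S}$ ($q{\left(S \right)} = \frac{1}{S + 0} = \frac{1}{S}$)
$q^{2}{\left(c \right)} = \left(\frac{1}{-13}\right)^{2} = \left(- \frac{1}{13}\right)^{2} = \frac{1}{169}$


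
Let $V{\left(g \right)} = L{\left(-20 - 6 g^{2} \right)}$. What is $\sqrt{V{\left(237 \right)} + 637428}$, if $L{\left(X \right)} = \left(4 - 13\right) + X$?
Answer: $\sqrt{300385} \approx 548.07$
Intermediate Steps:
$L{\left(X \right)} = -9 + X$
$V{\left(g \right)} = -29 - 6 g^{2}$ ($V{\left(g \right)} = -9 - \left(20 + 6 g^{2}\right) = -29 - 6 g^{2}$)
$\sqrt{V{\left(237 \right)} + 637428} = \sqrt{\left(-29 - 6 \cdot 237^{2}\right) + 637428} = \sqrt{\left(-29 - 337014\right) + 637428} = \sqrt{-337043 + 637428} = \sqrt{300385}$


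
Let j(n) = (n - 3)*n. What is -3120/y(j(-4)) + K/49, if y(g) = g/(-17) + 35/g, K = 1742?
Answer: 3480958/441 ≈ 7893.3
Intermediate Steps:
j(n) = n*(-3 + n) (j(n) = (-3 + n)*n = n*(-3 + n))
y(g) = 35/g - g/17 (y(g) = g*(-1/17) + 35/g = -g/17 + 35/g = 35/g - g/17)
-3120/y(j(-4)) + K/49 = -3120/(35/((-4*(-3 - 4))) - (-4)*(-3 - 4)/17) + 1742/49 = -3120/(35/((-4*(-7))) - (-4)*(-7)/17) + 1742*(1/49) = -3120/(35/28 - 1/17*28) + 1742/49 = -3120/(35*(1/28) - 28/17) + 1742/49 = -3120/(5/4 - 28/17) + 1742/49 = -3120/(-27/68) + 1742/49 = -3120*(-68/27) + 1742/49 = 70720/9 + 1742/49 = 3480958/441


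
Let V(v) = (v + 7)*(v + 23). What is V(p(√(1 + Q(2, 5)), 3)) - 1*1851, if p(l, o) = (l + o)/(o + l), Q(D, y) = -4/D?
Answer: -1659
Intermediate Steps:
p(l, o) = 1 (p(l, o) = (l + o)/(l + o) = 1)
V(v) = (7 + v)*(23 + v)
V(p(√(1 + Q(2, 5)), 3)) - 1*1851 = (161 + 1² + 30*1) - 1*1851 = (161 + 1 + 30) - 1851 = 192 - 1851 = -1659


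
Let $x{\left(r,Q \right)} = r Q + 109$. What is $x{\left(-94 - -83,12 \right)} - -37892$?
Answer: $37869$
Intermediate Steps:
$x{\left(r,Q \right)} = 109 + Q r$ ($x{\left(r,Q \right)} = Q r + 109 = 109 + Q r$)
$x{\left(-94 - -83,12 \right)} - -37892 = \left(109 + 12 \left(-94 - -83\right)\right) - -37892 = \left(109 + 12 \left(-94 + 83\right)\right) + 37892 = \left(109 + 12 \left(-11\right)\right) + 37892 = \left(109 - 132\right) + 37892 = -23 + 37892 = 37869$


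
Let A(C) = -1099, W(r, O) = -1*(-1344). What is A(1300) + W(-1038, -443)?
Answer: 245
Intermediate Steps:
W(r, O) = 1344
A(1300) + W(-1038, -443) = -1099 + 1344 = 245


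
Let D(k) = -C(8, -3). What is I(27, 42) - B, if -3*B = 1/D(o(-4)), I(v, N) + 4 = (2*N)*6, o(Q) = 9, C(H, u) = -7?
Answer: 10501/21 ≈ 500.05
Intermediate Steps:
I(v, N) = -4 + 12*N (I(v, N) = -4 + (2*N)*6 = -4 + 12*N)
D(k) = 7 (D(k) = -1*(-7) = 7)
B = -1/21 (B = -⅓/7 = -⅓*⅐ = -1/21 ≈ -0.047619)
I(27, 42) - B = (-4 + 12*42) - 1*(-1/21) = (-4 + 504) + 1/21 = 500 + 1/21 = 10501/21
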